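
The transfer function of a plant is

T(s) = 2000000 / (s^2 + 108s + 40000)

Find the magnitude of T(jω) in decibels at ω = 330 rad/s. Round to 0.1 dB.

28.2 dB

At s = jω = j330:
quadratic: (j330)² + 108·j330 + 40000 = -68900 + j35640 → |·| ≈ 77572, ∠ ≈ 152.65°
|T| = 2000000 / 77572 ≈ 25.782
Gain = 20 log₁₀(25.782) ≈ 28.23 dB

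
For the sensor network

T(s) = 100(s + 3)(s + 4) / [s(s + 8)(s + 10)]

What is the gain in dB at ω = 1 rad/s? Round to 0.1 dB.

At s = jω = j1:
zero (s+3): 3 + j1 → |·| = √(3²+1²) = √10 ≈ 3.1623, ∠ = arctan(1/3) ≈ 18.43°
zero (s+4): 4 + j1 → |·| = √(4²+1²) = √17 ≈ 4.1231, ∠ = arctan(1/4) ≈ 14.04°
pole (s+8): 8 + j1 → |·| = √(8²+1²) = √65 ≈ 8.0623, ∠ = arctan(1/8) ≈ 7.13°
pole (s+10): 10 + j1 → |·| = √(10²+1²) = √101 ≈ 10.05, ∠ = arctan(1/10) ≈ 5.71°
pole at origin: |s| = 1, ∠ = 90.00° (in denominator)
|T| = 100 · 13.038 / 81.026 ≈ 16.091
Gain = 20 log₁₀(16.091) ≈ 24.13 dB

24.1 dB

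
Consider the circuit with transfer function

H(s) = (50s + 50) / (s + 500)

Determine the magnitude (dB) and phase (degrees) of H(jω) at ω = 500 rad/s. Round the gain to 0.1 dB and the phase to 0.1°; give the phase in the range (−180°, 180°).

Substitute s = j500:
Numerator: 50(j500) + 50 = 50 + j25000
Denominator: (j500) + 500 = 500 + j500
|N| = √(50² + 25000²) ≈ 25000, ∠N ≈ 89.89°
|D| = √(500² + 500²) ≈ 707.11, ∠D ≈ 45.00°
|H| = 25000 / 707.11 ≈ 35.355
Gain = 20 log₁₀(35.355) ≈ 30.97 dB
∠H = 89.89° − 45.00° = 44.89°

31.0 dB, 44.9°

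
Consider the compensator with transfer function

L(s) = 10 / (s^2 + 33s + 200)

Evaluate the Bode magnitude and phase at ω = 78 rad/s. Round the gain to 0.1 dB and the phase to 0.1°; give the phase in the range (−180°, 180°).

-56.2 dB, -156.4°

Substitute s = j78:
Numerator: 10 = 10 + j0
Denominator: (j78)^2 + 33(j78) + 200 = -5884 + j2574
|N| = √(10² + 0²) ≈ 10, ∠N ≈ 0.00°
|D| = √(5884² + 2574²) ≈ 6422.4, ∠D ≈ 156.37°
|L| = 10 / 6422.4 ≈ 0.0015571
Gain = 20 log₁₀(0.0015571) ≈ -56.15 dB
∠L = 0.00° − 156.37° = -156.37°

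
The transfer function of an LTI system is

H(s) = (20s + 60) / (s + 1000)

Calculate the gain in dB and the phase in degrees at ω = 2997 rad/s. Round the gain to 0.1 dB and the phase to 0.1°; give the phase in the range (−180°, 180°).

25.6 dB, 18.4°

Substitute s = j2997:
Numerator: 20(j2997) + 60 = 60 + j59940
Denominator: (j2997) + 1000 = 1000 + j2997
|N| = √(60² + 59940²) ≈ 59940, ∠N ≈ 89.94°
|D| = √(1000² + 2997²) ≈ 3159.4, ∠D ≈ 71.55°
|H| = 59940 / 3159.4 ≈ 18.972
Gain = 20 log₁₀(18.972) ≈ 25.56 dB
∠H = 89.94° − 71.55° = 18.39°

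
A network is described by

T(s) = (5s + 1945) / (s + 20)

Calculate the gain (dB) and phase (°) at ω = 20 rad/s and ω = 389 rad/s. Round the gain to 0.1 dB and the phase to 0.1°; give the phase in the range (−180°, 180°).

Substitute s = j20:
Numerator: 5(j20) + 1945 = 1945 + j100
Denominator: (j20) + 20 = 20 + j20
|N| = √(1945² + 100²) ≈ 1947.6, ∠N ≈ 2.94°
|D| = √(20² + 20²) ≈ 28.284, ∠D ≈ 45.00°
|T| = 1947.6 / 28.284 ≈ 68.859
Gain = 20 log₁₀(68.859) ≈ 36.76 dB
∠T = 2.94° − 45.00° = -42.06°

Substitute s = j389:
Numerator: 5(j389) + 1945 = 1945 + j1945
Denominator: (j389) + 20 = 20 + j389
|N| = √(1945² + 1945²) ≈ 2750.6, ∠N ≈ 45.00°
|D| = √(20² + 389²) ≈ 389.51, ∠D ≈ 87.06°
|T| = 2750.6 / 389.51 ≈ 7.0617
Gain = 20 log₁₀(7.0617) ≈ 16.98 dB
∠T = 45.00° − 87.06° = -42.06°

ω = 20: 36.8 dB, -42.1°; ω = 389: 17.0 dB, -42.1°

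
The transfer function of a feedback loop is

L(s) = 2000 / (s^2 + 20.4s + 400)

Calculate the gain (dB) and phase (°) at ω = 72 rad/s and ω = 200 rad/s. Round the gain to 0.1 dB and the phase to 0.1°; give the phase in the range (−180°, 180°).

ω = 72: -8.0 dB, -162.9°; ω = 200: -26.0 dB, -174.1°

At s = jω = j72:
quadratic: (j72)² + 20.4·j72 + 400 = -4784 + j1468.8 → |·| ≈ 5004.4, ∠ ≈ 162.93°
|L| = 2000 / 5004.4 ≈ 0.39965
Gain = 20 log₁₀(0.39965) ≈ -7.97 dB
∠L = 0.00° − 162.93° = -162.93°

At s = jω = j200:
quadratic: (j200)² + 20.4·j200 + 400 = -39600 + j4080 → |·| ≈ 39810, ∠ ≈ 174.12°
|L| = 2000 / 39810 ≈ 0.050239
Gain = 20 log₁₀(0.050239) ≈ -25.98 dB
∠L = 0.00° − 174.12° = -174.12°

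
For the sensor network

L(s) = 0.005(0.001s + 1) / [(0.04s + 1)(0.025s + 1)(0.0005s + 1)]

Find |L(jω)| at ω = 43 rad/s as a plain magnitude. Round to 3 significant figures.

At ω = 43 rad/s:
zero (1 + j43·0.001) = 1 + j0.043 → |·| ≈ 1.0009, ∠ ≈ 2.46°
pole (1 + j43·0.04) = 1 + j1.72 → |·| ≈ 1.9896, ∠ ≈ 59.83°
pole (1 + j43·0.025) = 1 + j1.075 → |·| ≈ 1.4682, ∠ ≈ 47.07°
pole (1 + j43·0.0005) = 1 + j0.0215 → |·| ≈ 1.0002, ∠ ≈ 1.23°
|L| = 0.005 · 1.0009 / (1.9896 · 1.4682 · 1.0002) ≈ 0.0017129

0.00171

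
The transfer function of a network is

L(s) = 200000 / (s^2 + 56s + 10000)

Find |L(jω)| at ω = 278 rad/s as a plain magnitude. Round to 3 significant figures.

2.90

At s = jω = j278:
quadratic: (j278)² + 56·j278 + 10000 = -67284 + j15568 → |·| ≈ 69062, ∠ ≈ 166.97°
|L| = 200000 / 69062 ≈ 2.8959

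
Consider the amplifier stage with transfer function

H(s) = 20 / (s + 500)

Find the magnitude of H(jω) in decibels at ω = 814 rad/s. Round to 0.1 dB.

Substitute s = j814:
Numerator: 20 = 20 + j0
Denominator: (j814) + 500 = 500 + j814
|N| = √(20² + 0²) ≈ 20, ∠N ≈ 0.00°
|D| = √(500² + 814²) ≈ 955.3, ∠D ≈ 58.44°
|H| = 20 / 955.3 ≈ 0.020936
Gain = 20 log₁₀(0.020936) ≈ -33.58 dB

-33.6 dB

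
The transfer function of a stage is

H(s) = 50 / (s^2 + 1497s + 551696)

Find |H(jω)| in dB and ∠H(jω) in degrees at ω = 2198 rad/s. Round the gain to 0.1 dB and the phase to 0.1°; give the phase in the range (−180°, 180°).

-100.7 dB, -142.4°

Substitute s = j2198:
Numerator: 50 = 50 + j0
Denominator: (j2198)^2 + 1497(j2198) + 551696 = -4279508 + j3290406
|N| = √(50² + 0²) ≈ 50, ∠N ≈ 0.00°
|D| = √(4279508² + 3290406²) ≈ 5.3982e+06, ∠D ≈ 142.44°
|H| = 50 / 5.3982e+06 ≈ 9.2623e-06
Gain = 20 log₁₀(9.2623e-06) ≈ -100.67 dB
∠H = 0.00° − 142.44° = -142.44°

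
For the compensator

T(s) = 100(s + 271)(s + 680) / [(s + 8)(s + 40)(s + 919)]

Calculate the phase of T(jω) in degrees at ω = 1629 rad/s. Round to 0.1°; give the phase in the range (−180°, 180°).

-91.0°

At s = jω = j1629:
zero (s+271): 271 + j1629 → |·| = √(271²+1629²) = √2727082 ≈ 1651.4, ∠ = arctan(1629/271) ≈ 80.55°
zero (s+680): 680 + j1629 → |·| = √(680²+1629²) = √3116041 ≈ 1765.2, ∠ = arctan(1629/680) ≈ 67.34°
pole (s+8): 8 + j1629 → |·| = √(8²+1629²) = √2653705 ≈ 1629, ∠ = arctan(1629/8) ≈ 89.72°
pole (s+40): 40 + j1629 → |·| = √(40²+1629²) = √2655241 ≈ 1629.5, ∠ = arctan(1629/40) ≈ 88.59°
pole (s+919): 919 + j1629 → |·| = √(919²+1629²) = √3498202 ≈ 1870.3, ∠ = arctan(1629/919) ≈ 60.57°
∠T = 147.89° − 238.88° = -90.99°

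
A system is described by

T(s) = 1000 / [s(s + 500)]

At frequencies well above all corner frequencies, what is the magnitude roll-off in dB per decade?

-40 dB/decade

Each pole contributes −20 dB/decade at high frequency; each zero contributes +20 dB/decade.
Net: 0 zero(s) − 2 pole(s) → -40 dB/decade.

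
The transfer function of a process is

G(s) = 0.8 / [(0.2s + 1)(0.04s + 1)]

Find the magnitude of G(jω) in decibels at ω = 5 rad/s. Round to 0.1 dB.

At ω = 5 rad/s:
pole (1 + j5·0.2) = 1 + j1 → |·| ≈ 1.4142, ∠ ≈ 45.00°
pole (1 + j5·0.04) = 1 + j0.2 → |·| ≈ 1.0198, ∠ ≈ 11.31°
|G| = 0.8 · 1 / (1.4142 · 1.0198) ≈ 0.55471
Gain = 20 log₁₀(0.55471) ≈ -5.12 dB

-5.1 dB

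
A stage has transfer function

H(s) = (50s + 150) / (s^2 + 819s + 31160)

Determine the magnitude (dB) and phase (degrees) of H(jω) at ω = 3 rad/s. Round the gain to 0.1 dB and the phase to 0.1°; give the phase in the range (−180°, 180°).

Substitute s = j3:
Numerator: 50(j3) + 150 = 150 + j150
Denominator: (j3)^2 + 819(j3) + 31160 = 31151 + j2457
|N| = √(150² + 150²) ≈ 212.13, ∠N ≈ 45.00°
|D| = √(31151² + 2457²) ≈ 31248, ∠D ≈ 4.51°
|H| = 212.13 / 31248 ≈ 0.0067886
Gain = 20 log₁₀(0.0067886) ≈ -43.36 dB
∠H = 45.00° − 4.51° = 40.49°

-43.4 dB, 40.5°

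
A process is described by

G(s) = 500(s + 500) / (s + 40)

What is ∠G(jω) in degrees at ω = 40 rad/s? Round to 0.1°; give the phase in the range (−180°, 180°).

At s = jω = j40:
zero (s+500): 500 + j40 → |·| = √(500²+40²) = √251600 ≈ 501.6, ∠ = arctan(40/500) ≈ 4.57°
pole (s+40): 40 + j40 → |·| = √(40²+40²) = √3200 ≈ 56.569, ∠ = arctan(40/40) ≈ 45.00°
∠G = 4.57° − 45.00° = -40.43°

-40.4°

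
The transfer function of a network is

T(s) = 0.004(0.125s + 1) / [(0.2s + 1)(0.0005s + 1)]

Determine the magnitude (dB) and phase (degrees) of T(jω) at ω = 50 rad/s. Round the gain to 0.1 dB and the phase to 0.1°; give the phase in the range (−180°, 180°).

At ω = 50 rad/s:
zero (1 + j50·0.125) = 1 + j6.25 → |·| ≈ 6.3295, ∠ ≈ 80.91°
pole (1 + j50·0.2) = 1 + j10 → |·| ≈ 10.05, ∠ ≈ 84.29°
pole (1 + j50·0.0005) = 1 + j0.025 → |·| ≈ 1.0003, ∠ ≈ 1.43°
|T| = 0.004 · 6.3295 / (10.05 · 1.0003) ≈ 0.0025184
Gain = 20 log₁₀(0.0025184) ≈ -51.98 dB
∠T = (80.91°) − (84.29° + 1.43°) = -4.81°

-52.0 dB, -4.8°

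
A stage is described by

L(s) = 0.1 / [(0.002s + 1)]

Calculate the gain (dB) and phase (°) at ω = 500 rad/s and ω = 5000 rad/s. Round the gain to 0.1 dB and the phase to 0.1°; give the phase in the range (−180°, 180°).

At ω = 500 rad/s:
pole (1 + j500·0.002) = 1 + j1 → |·| ≈ 1.4142, ∠ ≈ 45.00°
|L| = 0.1 · 1 / (1.4142) ≈ 0.070711
Gain = 20 log₁₀(0.070711) ≈ -23.01 dB
∠L = (0°) − (45.00°) = -45.00°

At ω = 5000 rad/s:
pole (1 + j5000·0.002) = 1 + j10 → |·| ≈ 10.05, ∠ ≈ 84.29°
|L| = 0.1 · 1 / (10.05) ≈ 0.0099502
Gain = 20 log₁₀(0.0099502) ≈ -40.04 dB
∠L = (0°) − (84.29°) = -84.29°

ω = 500: -23.0 dB, -45.0°; ω = 5000: -40.0 dB, -84.3°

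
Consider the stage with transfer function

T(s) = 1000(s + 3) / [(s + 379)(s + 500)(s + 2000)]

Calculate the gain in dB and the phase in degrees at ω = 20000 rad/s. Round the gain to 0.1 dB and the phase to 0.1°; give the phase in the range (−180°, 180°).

At s = jω = j20000:
zero (s+3): 3 + j20000 → |·| = √(3²+20000²) = √400000009 ≈ 20000, ∠ = arctan(20000/3) ≈ 89.99°
pole (s+379): 379 + j20000 → |·| = √(379²+20000²) = √400143641 ≈ 20004, ∠ = arctan(20000/379) ≈ 88.91°
pole (s+500): 500 + j20000 → |·| = √(500²+20000²) = √400250000 ≈ 20006, ∠ = arctan(20000/500) ≈ 88.57°
pole (s+2000): 2000 + j20000 → |·| = √(2000²+20000²) = √404000000 ≈ 20100, ∠ = arctan(20000/2000) ≈ 84.29°
|T| = 1000 · 20000 / 8.044e+12 ≈ 2.4863e-06
Gain = 20 log₁₀(2.4863e-06) ≈ -112.09 dB
∠T = 89.99° − 261.77° = -171.78°

-112.1 dB, -171.8°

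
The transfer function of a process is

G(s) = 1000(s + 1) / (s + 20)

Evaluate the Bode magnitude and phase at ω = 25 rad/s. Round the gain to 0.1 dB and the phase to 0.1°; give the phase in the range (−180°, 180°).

At s = jω = j25:
zero (s+1): 1 + j25 → |·| = √(1²+25²) = √626 ≈ 25.02, ∠ = arctan(25/1) ≈ 87.71°
pole (s+20): 20 + j25 → |·| = √(20²+25²) = √1025 ≈ 32.016, ∠ = arctan(25/20) ≈ 51.34°
|G| = 1000 · 25.02 / 32.016 ≈ 781.48
Gain = 20 log₁₀(781.48) ≈ 57.86 dB
∠G = 87.71° − 51.34° = 36.37°

57.9 dB, 36.4°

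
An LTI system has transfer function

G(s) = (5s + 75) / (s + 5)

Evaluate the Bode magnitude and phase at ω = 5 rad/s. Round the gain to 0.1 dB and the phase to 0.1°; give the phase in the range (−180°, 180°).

21.0 dB, -26.6°

Substitute s = j5:
Numerator: 5(j5) + 75 = 75 + j25
Denominator: (j5) + 5 = 5 + j5
|N| = √(75² + 25²) ≈ 79.057, ∠N ≈ 18.43°
|D| = √(5² + 5²) ≈ 7.0711, ∠D ≈ 45.00°
|G| = 79.057 / 7.0711 ≈ 11.18
Gain = 20 log₁₀(11.18) ≈ 20.97 dB
∠G = 18.43° − 45.00° = -26.57°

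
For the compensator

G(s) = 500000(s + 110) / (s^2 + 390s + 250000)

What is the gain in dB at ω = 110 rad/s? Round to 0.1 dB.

At s = jω = j110:
zero (s+110): 110 + j110 → |·| = √(110²+110²) = √24200 ≈ 155.56, ∠ = arctan(110/110) ≈ 45.00°
quadratic: (j110)² + 390·j110 + 250000 = 237900 + j42900 → |·| ≈ 2.4174e+05, ∠ ≈ 10.22°
|G| = 500000 · 155.56 / 2.4174e+05 ≈ 321.75
Gain = 20 log₁₀(321.75) ≈ 50.15 dB

50.2 dB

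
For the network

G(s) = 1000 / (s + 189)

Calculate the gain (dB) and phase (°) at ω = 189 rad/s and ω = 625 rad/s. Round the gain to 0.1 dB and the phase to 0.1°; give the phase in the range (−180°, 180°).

ω = 189: 11.5 dB, -45.0°; ω = 625: 3.7 dB, -73.2°

Substitute s = j189:
Numerator: 1000 = 1000 + j0
Denominator: (j189) + 189 = 189 + j189
|N| = √(1000² + 0²) ≈ 1000, ∠N ≈ 0.00°
|D| = √(189² + 189²) ≈ 267.29, ∠D ≈ 45.00°
|G| = 1000 / 267.29 ≈ 3.7413
Gain = 20 log₁₀(3.7413) ≈ 11.46 dB
∠G = 0.00° − 45.00° = -45.00°

Substitute s = j625:
Numerator: 1000 = 1000 + j0
Denominator: (j625) + 189 = 189 + j625
|N| = √(1000² + 0²) ≈ 1000, ∠N ≈ 0.00°
|D| = √(189² + 625²) ≈ 652.95, ∠D ≈ 73.17°
|G| = 1000 / 652.95 ≈ 1.5315
Gain = 20 log₁₀(1.5315) ≈ 3.70 dB
∠G = 0.00° − 73.17° = -73.17°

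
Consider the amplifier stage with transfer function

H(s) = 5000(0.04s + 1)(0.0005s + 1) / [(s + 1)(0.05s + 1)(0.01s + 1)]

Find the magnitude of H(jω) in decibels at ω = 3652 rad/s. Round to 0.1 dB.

-24.1 dB

At ω = 3652 rad/s:
zero (1 + j3652·0.04) = 1 + j146.08 → |·| ≈ 146.08, ∠ ≈ 89.61°
zero (1 + j3652·0.0005) = 1 + j1.826 → |·| ≈ 2.0819, ∠ ≈ 61.29°
pole (1 + j3652·1) = 1 + j3652 → |·| ≈ 3652, ∠ ≈ 89.98°
pole (1 + j3652·0.05) = 1 + j182.6 → |·| ≈ 182.6, ∠ ≈ 89.69°
pole (1 + j3652·0.01) = 1 + j36.52 → |·| ≈ 36.534, ∠ ≈ 88.43°
|H| = 5000 · 146.08 · 2.0819 / (3652 · 182.6 · 36.534) ≈ 0.062415
Gain = 20 log₁₀(0.062415) ≈ -24.09 dB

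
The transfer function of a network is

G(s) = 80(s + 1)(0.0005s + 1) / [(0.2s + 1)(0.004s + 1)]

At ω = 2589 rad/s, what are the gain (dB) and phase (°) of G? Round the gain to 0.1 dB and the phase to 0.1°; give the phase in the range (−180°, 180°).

36.0 dB, -32.1°

At ω = 2589 rad/s:
zero (1 + j2589·1) = 1 + j2589 → |·| ≈ 2589, ∠ ≈ 89.98°
zero (1 + j2589·0.0005) = 1 + j1.2945 → |·| ≈ 1.6358, ∠ ≈ 52.31°
pole (1 + j2589·0.2) = 1 + j517.8 → |·| ≈ 517.8, ∠ ≈ 89.89°
pole (1 + j2589·0.004) = 1 + j10.356 → |·| ≈ 10.404, ∠ ≈ 84.48°
|G| = 80 · 2589 · 1.6358 / (517.8 · 10.404) ≈ 62.891
Gain = 20 log₁₀(62.891) ≈ 35.97 dB
∠G = (89.98° + 52.31°) − (89.89° + 84.48°) = -32.08°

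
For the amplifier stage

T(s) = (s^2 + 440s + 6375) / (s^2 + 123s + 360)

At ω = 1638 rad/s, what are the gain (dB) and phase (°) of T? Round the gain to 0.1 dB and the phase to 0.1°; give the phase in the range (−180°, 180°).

Substitute s = j1638:
Numerator: (j1638)^2 + 440(j1638) + 6375 = -2676669 + j720720
Denominator: (j1638)^2 + 123(j1638) + 360 = -2682684 + j201474
|N| = √(2676669² + 720720²) ≈ 2.772e+06, ∠N ≈ 164.93°
|D| = √(2682684² + 201474²) ≈ 2.6902e+06, ∠D ≈ 175.71°
|T| = 2.772e+06 / 2.6902e+06 ≈ 1.0304
Gain = 20 log₁₀(1.0304) ≈ 0.26 dB
∠T = 164.93° − 175.71° = -10.78°

0.3 dB, -10.8°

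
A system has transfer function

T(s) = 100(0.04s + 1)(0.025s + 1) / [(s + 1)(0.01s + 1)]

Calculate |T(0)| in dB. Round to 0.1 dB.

T(0) = 100 · 1 / 1 = 100
20 log₁₀(100) ≈ 40.00 dB

40.0 dB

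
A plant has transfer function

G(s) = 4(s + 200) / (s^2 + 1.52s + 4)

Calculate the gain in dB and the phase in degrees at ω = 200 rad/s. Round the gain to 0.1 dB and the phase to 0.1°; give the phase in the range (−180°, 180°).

-31.0 dB, -134.6°

At s = jω = j200:
zero (s+200): 200 + j200 → |·| = √(200²+200²) = √80000 ≈ 282.84, ∠ = arctan(200/200) ≈ 45.00°
quadratic: (j200)² + 1.52·j200 + 4 = -39996 + j304 → |·| ≈ 39997, ∠ ≈ 179.56°
|G| = 4 · 282.84 / 39997 ≈ 0.028286
Gain = 20 log₁₀(0.028286) ≈ -30.97 dB
∠G = 45.00° − 179.56° = -134.56°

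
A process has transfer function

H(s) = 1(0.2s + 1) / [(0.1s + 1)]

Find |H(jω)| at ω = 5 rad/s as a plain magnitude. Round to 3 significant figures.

At ω = 5 rad/s:
zero (1 + j5·0.2) = 1 + j1 → |·| ≈ 1.4142, ∠ ≈ 45.00°
pole (1 + j5·0.1) = 1 + j0.5 → |·| ≈ 1.118, ∠ ≈ 26.57°
|H| = 1 · 1.4142 / (1.118) ≈ 1.2649

1.26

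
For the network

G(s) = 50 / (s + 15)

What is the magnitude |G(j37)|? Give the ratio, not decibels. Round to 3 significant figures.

Substitute s = j37:
Numerator: 50 = 50 + j0
Denominator: (j37) + 15 = 15 + j37
|N| = √(50² + 0²) ≈ 50, ∠N ≈ 0.00°
|D| = √(15² + 37²) ≈ 39.925, ∠D ≈ 67.93°
|G| = 50 / 39.925 ≈ 1.2523

1.25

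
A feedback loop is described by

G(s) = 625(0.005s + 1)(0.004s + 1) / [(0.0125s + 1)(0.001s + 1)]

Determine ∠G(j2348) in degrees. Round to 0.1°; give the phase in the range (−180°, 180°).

At ω = 2348 rad/s:
zero (1 + j2348·0.005) = 1 + j11.74 → |·| ≈ 11.783, ∠ ≈ 85.13°
zero (1 + j2348·0.004) = 1 + j9.392 → |·| ≈ 9.4451, ∠ ≈ 83.92°
pole (1 + j2348·0.0125) = 1 + j29.35 → |·| ≈ 29.367, ∠ ≈ 88.05°
pole (1 + j2348·0.001) = 1 + j2.348 → |·| ≈ 2.5521, ∠ ≈ 66.93°
∠G = (85.13° + 83.92°) − (88.05° + 66.93°) = 14.07°

14.1°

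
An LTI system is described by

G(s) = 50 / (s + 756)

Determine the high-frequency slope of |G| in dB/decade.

-20 dB/decade

Each pole contributes −20 dB/decade at high frequency; each zero contributes +20 dB/decade.
Net: 0 zero(s) − 1 pole(s) → -20 dB/decade.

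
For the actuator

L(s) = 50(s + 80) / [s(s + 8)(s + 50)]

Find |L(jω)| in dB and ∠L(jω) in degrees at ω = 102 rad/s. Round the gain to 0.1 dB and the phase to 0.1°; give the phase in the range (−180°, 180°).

At s = jω = j102:
zero (s+80): 80 + j102 → |·| = √(80²+102²) = √16804 ≈ 129.63, ∠ = arctan(102/80) ≈ 51.89°
pole (s+8): 8 + j102 → |·| = √(8²+102²) = √10468 ≈ 102.31, ∠ = arctan(102/8) ≈ 85.52°
pole (s+50): 50 + j102 → |·| = √(50²+102²) = √12904 ≈ 113.6, ∠ = arctan(102/50) ≈ 63.89°
pole at origin: |s| = 102, ∠ = 90.00° (in denominator)
|L| = 50 · 129.63 / 1.1855e+06 ≈ 0.0054673
Gain = 20 log₁₀(0.0054673) ≈ -45.24 dB
∠L = 51.89° − 239.41° = -187.52° ≡ 172.48° (principal value)

-45.2 dB, 172.5°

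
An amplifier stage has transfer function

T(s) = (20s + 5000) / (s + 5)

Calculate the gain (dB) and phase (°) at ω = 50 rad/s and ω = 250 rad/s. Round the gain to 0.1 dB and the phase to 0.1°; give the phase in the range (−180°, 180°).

Substitute s = j50:
Numerator: 20(j50) + 5000 = 5000 + j1000
Denominator: (j50) + 5 = 5 + j50
|N| = √(5000² + 1000²) ≈ 5099, ∠N ≈ 11.31°
|D| = √(5² + 50²) ≈ 50.249, ∠D ≈ 84.29°
|T| = 5099 / 50.249 ≈ 101.47
Gain = 20 log₁₀(101.47) ≈ 40.13 dB
∠T = 11.31° − 84.29° = -72.98°

Substitute s = j250:
Numerator: 20(j250) + 5000 = 5000 + j5000
Denominator: (j250) + 5 = 5 + j250
|N| = √(5000² + 5000²) ≈ 7071.1, ∠N ≈ 45.00°
|D| = √(5² + 250²) ≈ 250.05, ∠D ≈ 88.85°
|T| = 7071.1 / 250.05 ≈ 28.279
Gain = 20 log₁₀(28.279) ≈ 29.03 dB
∠T = 45.00° − 88.85° = -43.85°

ω = 50: 40.1 dB, -73.0°; ω = 250: 29.0 dB, -43.9°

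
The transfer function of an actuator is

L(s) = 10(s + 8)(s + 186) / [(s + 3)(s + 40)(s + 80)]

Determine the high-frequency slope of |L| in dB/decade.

-20 dB/decade

Each pole contributes −20 dB/decade at high frequency; each zero contributes +20 dB/decade.
Net: 2 zero(s) − 3 pole(s) → -20 dB/decade.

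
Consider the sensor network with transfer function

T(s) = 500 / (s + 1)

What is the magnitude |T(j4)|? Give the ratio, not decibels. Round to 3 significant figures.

At s = jω = j4:
pole (s+1): 1 + j4 → |·| = √(1²+4²) = √17 ≈ 4.1231, ∠ = arctan(4/1) ≈ 75.96°
|T| = 500 / 4.1231 ≈ 121.27

121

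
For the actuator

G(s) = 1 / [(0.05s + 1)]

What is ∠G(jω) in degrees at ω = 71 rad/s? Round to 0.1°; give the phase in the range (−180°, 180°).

At ω = 71 rad/s:
pole (1 + j71·0.05) = 1 + j3.55 → |·| ≈ 3.6882, ∠ ≈ 74.27°
∠G = (0°) − (74.27°) = -74.27°

-74.3°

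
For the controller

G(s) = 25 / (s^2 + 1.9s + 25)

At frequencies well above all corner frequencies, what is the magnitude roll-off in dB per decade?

-40 dB/decade

Each pole contributes −20 dB/decade at high frequency; each zero contributes +20 dB/decade.
Net: 0 zero(s) − 2 pole(s) → -40 dB/decade.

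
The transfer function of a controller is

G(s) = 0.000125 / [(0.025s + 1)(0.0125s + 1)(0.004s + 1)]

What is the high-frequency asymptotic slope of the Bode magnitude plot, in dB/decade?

Each pole contributes −20 dB/decade at high frequency; each zero contributes +20 dB/decade.
Net: 0 zero(s) − 3 pole(s) → -60 dB/decade.

-60 dB/decade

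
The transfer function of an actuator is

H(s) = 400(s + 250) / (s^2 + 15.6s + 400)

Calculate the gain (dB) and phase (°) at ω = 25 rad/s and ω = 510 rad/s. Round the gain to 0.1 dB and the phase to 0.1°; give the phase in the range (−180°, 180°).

At s = jω = j25:
zero (s+250): 250 + j25 → |·| = √(250²+25²) = √63125 ≈ 251.25, ∠ = arctan(25/250) ≈ 5.71°
quadratic: (j25)² + 15.6·j25 + 400 = -225 + j390 → |·| ≈ 450.25, ∠ ≈ 119.98°
|H| = 400 · 251.25 / 450.25 ≈ 223.21
Gain = 20 log₁₀(223.21) ≈ 46.97 dB
∠H = 5.71° − 119.98° = -114.27°

At s = jω = j510:
zero (s+250): 250 + j510 → |·| = √(250²+510²) = √322600 ≈ 567.98, ∠ = arctan(510/250) ≈ 63.89°
quadratic: (j510)² + 15.6·j510 + 400 = -259700 + j7956 → |·| ≈ 2.5982e+05, ∠ ≈ 178.25°
|H| = 400 · 567.98 / 2.5982e+05 ≈ 0.87442
Gain = 20 log₁₀(0.87442) ≈ -1.17 dB
∠H = 63.89° − 178.25° = -114.36°

ω = 25: 47.0 dB, -114.3°; ω = 510: -1.2 dB, -114.4°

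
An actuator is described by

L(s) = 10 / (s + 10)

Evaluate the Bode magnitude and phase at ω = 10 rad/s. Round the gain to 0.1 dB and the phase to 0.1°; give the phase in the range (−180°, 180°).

Substitute s = j10:
Numerator: 10 = 10 + j0
Denominator: (j10) + 10 = 10 + j10
|N| = √(10² + 0²) ≈ 10, ∠N ≈ 0.00°
|D| = √(10² + 10²) ≈ 14.142, ∠D ≈ 45.00°
|L| = 10 / 14.142 ≈ 0.70711
Gain = 20 log₁₀(0.70711) ≈ -3.01 dB
∠L = 0.00° − 45.00° = -45.00°

-3.0 dB, -45.0°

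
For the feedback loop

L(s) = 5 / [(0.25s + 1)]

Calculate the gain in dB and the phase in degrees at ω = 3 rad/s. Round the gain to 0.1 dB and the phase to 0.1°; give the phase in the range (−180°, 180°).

12.0 dB, -36.9°

At ω = 3 rad/s:
pole (1 + j3·0.25) = 1 + j0.75 → |·| ≈ 1.25, ∠ ≈ 36.87°
|L| = 5 · 1 / (1.25) ≈ 4
Gain = 20 log₁₀(4) ≈ 12.04 dB
∠L = (0°) − (36.87°) = -36.87°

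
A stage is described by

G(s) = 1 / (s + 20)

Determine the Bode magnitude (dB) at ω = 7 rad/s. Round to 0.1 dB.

-26.5 dB

At s = jω = j7:
pole (s+20): 20 + j7 → |·| = √(20²+7²) = √449 ≈ 21.19, ∠ = arctan(7/20) ≈ 19.29°
|G| = 1 / 21.19 ≈ 0.047192
Gain = 20 log₁₀(0.047192) ≈ -26.52 dB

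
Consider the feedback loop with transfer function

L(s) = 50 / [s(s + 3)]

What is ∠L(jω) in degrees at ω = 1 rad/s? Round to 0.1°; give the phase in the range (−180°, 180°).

At s = jω = j1:
pole (s+3): 3 + j1 → |·| = √(3²+1²) = √10 ≈ 3.1623, ∠ = arctan(1/3) ≈ 18.43°
pole at origin: |s| = 1, ∠ = 90.00° (in denominator)
∠L = 0.00° − 108.43° = -108.43°

-108.4°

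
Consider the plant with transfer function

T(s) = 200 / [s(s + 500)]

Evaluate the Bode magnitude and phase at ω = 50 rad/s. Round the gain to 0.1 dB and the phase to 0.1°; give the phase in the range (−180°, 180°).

-42.0 dB, -95.7°

At s = jω = j50:
pole (s+500): 500 + j50 → |·| = √(500²+50²) = √252500 ≈ 502.49, ∠ = arctan(50/500) ≈ 5.71°
pole at origin: |s| = 50, ∠ = 90.00° (in denominator)
|T| = 200 / 25124 ≈ 0.0079605
Gain = 20 log₁₀(0.0079605) ≈ -41.98 dB
∠T = 0.00° − 95.71° = -95.71°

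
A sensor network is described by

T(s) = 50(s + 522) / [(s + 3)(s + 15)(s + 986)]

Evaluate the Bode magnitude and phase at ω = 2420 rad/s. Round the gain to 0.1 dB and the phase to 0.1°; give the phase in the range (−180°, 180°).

-101.8 dB, -169.6°

At s = jω = j2420:
zero (s+522): 522 + j2420 → |·| = √(522²+2420²) = √6128884 ≈ 2475.7, ∠ = arctan(2420/522) ≈ 77.83°
pole (s+3): 3 + j2420 → |·| = √(3²+2420²) = √5856409 ≈ 2420, ∠ = arctan(2420/3) ≈ 89.93°
pole (s+15): 15 + j2420 → |·| = √(15²+2420²) = √5856625 ≈ 2420, ∠ = arctan(2420/15) ≈ 89.64°
pole (s+986): 986 + j2420 → |·| = √(986²+2420²) = √6828596 ≈ 2613.2, ∠ = arctan(2420/986) ≈ 67.83°
|T| = 50 · 2475.7 / 1.5304e+10 ≈ 8.0884e-06
Gain = 20 log₁₀(8.0884e-06) ≈ -101.84 dB
∠T = 77.83° − 247.40° = -169.57°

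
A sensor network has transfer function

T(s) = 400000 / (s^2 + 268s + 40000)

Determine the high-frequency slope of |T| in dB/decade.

Each pole contributes −20 dB/decade at high frequency; each zero contributes +20 dB/decade.
Net: 0 zero(s) − 2 pole(s) → -40 dB/decade.

-40 dB/decade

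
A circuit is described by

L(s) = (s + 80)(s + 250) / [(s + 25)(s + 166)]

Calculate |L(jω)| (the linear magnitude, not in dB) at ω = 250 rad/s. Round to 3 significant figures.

At s = jω = j250:
zero (s+80): 80 + j250 → |·| = √(80²+250²) = √68900 ≈ 262.49, ∠ = arctan(250/80) ≈ 72.26°
zero (s+250): 250 + j250 → |·| = √(250²+250²) = √125000 ≈ 353.55, ∠ = arctan(250/250) ≈ 45.00°
pole (s+25): 25 + j250 → |·| = √(25²+250²) = √63125 ≈ 251.25, ∠ = arctan(250/25) ≈ 84.29°
pole (s+166): 166 + j250 → |·| = √(166²+250²) = √90056 ≈ 300.09, ∠ = arctan(250/166) ≈ 56.42°
|L| = 1 · 92803 / 75398 ≈ 1.2308

1.23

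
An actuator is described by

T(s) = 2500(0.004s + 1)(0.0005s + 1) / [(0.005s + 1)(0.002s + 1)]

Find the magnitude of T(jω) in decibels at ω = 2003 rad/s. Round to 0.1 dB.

At ω = 2003 rad/s:
zero (1 + j2003·0.004) = 1 + j8.012 → |·| ≈ 8.0742, ∠ ≈ 82.89°
zero (1 + j2003·0.0005) = 1 + j1.0015 → |·| ≈ 1.4153, ∠ ≈ 45.04°
pole (1 + j2003·0.005) = 1 + j10.015 → |·| ≈ 10.065, ∠ ≈ 84.30°
pole (1 + j2003·0.002) = 1 + j4.006 → |·| ≈ 4.1289, ∠ ≈ 75.98°
|T| = 2500 · 8.0742 · 1.4153 / (10.065 · 4.1289) ≈ 687.45
Gain = 20 log₁₀(687.45) ≈ 56.74 dB

56.7 dB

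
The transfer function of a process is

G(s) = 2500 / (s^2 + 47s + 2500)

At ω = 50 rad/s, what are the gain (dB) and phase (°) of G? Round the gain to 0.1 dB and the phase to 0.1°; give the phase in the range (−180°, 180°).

0.5 dB, -90.0°

At s = jω = j50:
quadratic: (j50)² + 47·j50 + 2500 = 0 + j2350 → |·| ≈ 2350, ∠ ≈ 90.00°
|G| = 2500 / 2350 ≈ 1.0638
Gain = 20 log₁₀(1.0638) ≈ 0.54 dB
∠G = 0.00° − 90.00° = -90.00°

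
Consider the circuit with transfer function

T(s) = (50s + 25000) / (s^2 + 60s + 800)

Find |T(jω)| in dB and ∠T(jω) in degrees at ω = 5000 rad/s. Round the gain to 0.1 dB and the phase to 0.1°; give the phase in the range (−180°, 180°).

Substitute s = j5000:
Numerator: 50(j5000) + 25000 = 25000 + j250000
Denominator: (j5000)^2 + 60(j5000) + 800 = -24999200 + j300000
|N| = √(25000² + 250000²) ≈ 2.5125e+05, ∠N ≈ 84.29°
|D| = √(24999200² + 300000²) ≈ 2.5001e+07, ∠D ≈ 179.31°
|T| = 2.5125e+05 / 2.5001e+07 ≈ 0.01005
Gain = 20 log₁₀(0.01005) ≈ -39.96 dB
∠T = 84.29° − 179.31° = -95.02°

-40.0 dB, -95.0°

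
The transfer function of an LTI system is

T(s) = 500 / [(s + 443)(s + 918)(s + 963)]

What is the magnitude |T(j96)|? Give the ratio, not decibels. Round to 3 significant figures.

1.23e-06

At s = jω = j96:
pole (s+443): 443 + j96 → |·| = √(443²+96²) = √205465 ≈ 453.28, ∠ = arctan(96/443) ≈ 12.23°
pole (s+918): 918 + j96 → |·| = √(918²+96²) = √851940 ≈ 923.01, ∠ = arctan(96/918) ≈ 5.97°
pole (s+963): 963 + j96 → |·| = √(963²+96²) = √936585 ≈ 967.77, ∠ = arctan(96/963) ≈ 5.69°
|T| = 500 / 4.049e+08 ≈ 1.2349e-06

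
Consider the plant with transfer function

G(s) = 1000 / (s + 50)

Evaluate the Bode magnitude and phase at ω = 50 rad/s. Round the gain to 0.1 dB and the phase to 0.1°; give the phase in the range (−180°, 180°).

23.0 dB, -45.0°

Substitute s = j50:
Numerator: 1000 = 1000 + j0
Denominator: (j50) + 50 = 50 + j50
|N| = √(1000² + 0²) ≈ 1000, ∠N ≈ 0.00°
|D| = √(50² + 50²) ≈ 70.711, ∠D ≈ 45.00°
|G| = 1000 / 70.711 ≈ 14.142
Gain = 20 log₁₀(14.142) ≈ 23.01 dB
∠G = 0.00° − 45.00° = -45.00°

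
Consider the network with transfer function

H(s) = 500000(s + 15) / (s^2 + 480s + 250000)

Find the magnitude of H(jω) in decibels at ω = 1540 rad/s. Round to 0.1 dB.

At s = jω = j1540:
zero (s+15): 15 + j1540 → |·| = √(15²+1540²) = √2371825 ≈ 1540.1, ∠ = arctan(1540/15) ≈ 89.44°
quadratic: (j1540)² + 480·j1540 + 250000 = -2121600 + j739200 → |·| ≈ 2.2467e+06, ∠ ≈ 160.79°
|H| = 500000 · 1540.1 / 2.2467e+06 ≈ 342.75
Gain = 20 log₁₀(342.75) ≈ 50.70 dB

50.7 dB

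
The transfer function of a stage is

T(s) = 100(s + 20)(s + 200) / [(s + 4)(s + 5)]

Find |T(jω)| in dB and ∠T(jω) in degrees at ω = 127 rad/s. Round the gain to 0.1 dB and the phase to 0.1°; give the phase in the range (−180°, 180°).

45.5 dB, -62.5°

At s = jω = j127:
zero (s+20): 20 + j127 → |·| = √(20²+127²) = √16529 ≈ 128.57, ∠ = arctan(127/20) ≈ 81.05°
zero (s+200): 200 + j127 → |·| = √(200²+127²) = √56129 ≈ 236.92, ∠ = arctan(127/200) ≈ 32.42°
pole (s+4): 4 + j127 → |·| = √(4²+127²) = √16145 ≈ 127.06, ∠ = arctan(127/4) ≈ 88.20°
pole (s+5): 5 + j127 → |·| = √(5²+127²) = √16154 ≈ 127.1, ∠ = arctan(127/5) ≈ 87.75°
|T| = 100 · 30461 / 16149 ≈ 188.62
Gain = 20 log₁₀(188.62) ≈ 45.51 dB
∠T = 113.47° − 175.95° = -62.48°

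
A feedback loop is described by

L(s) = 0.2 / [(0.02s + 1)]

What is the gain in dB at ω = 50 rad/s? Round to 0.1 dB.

At ω = 50 rad/s:
pole (1 + j50·0.02) = 1 + j1 → |·| ≈ 1.4142, ∠ ≈ 45.00°
|L| = 0.2 · 1 / (1.4142) ≈ 0.14142
Gain = 20 log₁₀(0.14142) ≈ -16.99 dB

-17.0 dB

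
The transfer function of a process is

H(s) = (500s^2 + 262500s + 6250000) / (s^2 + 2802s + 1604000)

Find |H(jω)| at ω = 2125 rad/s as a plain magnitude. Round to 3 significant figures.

Substitute s = j2125:
Numerator: 500(j2125)^2 + 262500(j2125) + 6250000 = -2251562500 + j557812500
Denominator: (j2125)^2 + 2802(j2125) + 1604000 = -2911625 + j5954250
|N| = √(2251562500² + 557812500²) ≈ 2.3196e+09, ∠N ≈ 166.09°
|D| = √(2911625² + 5954250²) ≈ 6.628e+06, ∠D ≈ 116.06°
|H| = 2.3196e+09 / 6.628e+06 ≈ 349.97

350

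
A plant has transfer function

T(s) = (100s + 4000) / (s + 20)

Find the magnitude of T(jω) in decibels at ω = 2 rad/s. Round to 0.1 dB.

Substitute s = j2:
Numerator: 100(j2) + 4000 = 4000 + j200
Denominator: (j2) + 20 = 20 + j2
|N| = √(4000² + 200²) ≈ 4005, ∠N ≈ 2.86°
|D| = √(20² + 2²) ≈ 20.1, ∠D ≈ 5.71°
|T| = 4005 / 20.1 ≈ 199.25
Gain = 20 log₁₀(199.25) ≈ 45.99 dB

46.0 dB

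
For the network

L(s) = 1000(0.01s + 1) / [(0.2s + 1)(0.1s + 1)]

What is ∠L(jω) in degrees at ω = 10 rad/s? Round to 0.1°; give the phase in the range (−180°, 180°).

-102.7°

At ω = 10 rad/s:
zero (1 + j10·0.01) = 1 + j0.1 → |·| ≈ 1.005, ∠ ≈ 5.71°
pole (1 + j10·0.2) = 1 + j2 → |·| ≈ 2.2361, ∠ ≈ 63.43°
pole (1 + j10·0.1) = 1 + j1 → |·| ≈ 1.4142, ∠ ≈ 45.00°
∠L = (5.71°) − (63.43° + 45.00°) = -102.72°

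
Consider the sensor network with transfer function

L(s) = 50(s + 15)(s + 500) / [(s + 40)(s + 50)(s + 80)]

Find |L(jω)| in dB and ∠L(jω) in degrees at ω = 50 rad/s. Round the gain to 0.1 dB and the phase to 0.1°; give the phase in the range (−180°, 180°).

At s = jω = j50:
zero (s+15): 15 + j50 → |·| = √(15²+50²) = √2725 ≈ 52.202, ∠ = arctan(50/15) ≈ 73.30°
zero (s+500): 500 + j50 → |·| = √(500²+50²) = √252500 ≈ 502.49, ∠ = arctan(50/500) ≈ 5.71°
pole (s+40): 40 + j50 → |·| = √(40²+50²) = √4100 ≈ 64.031, ∠ = arctan(50/40) ≈ 51.34°
pole (s+50): 50 + j50 → |·| = √(50²+50²) = √5000 ≈ 70.711, ∠ = arctan(50/50) ≈ 45.00°
pole (s+80): 80 + j50 → |·| = √(80²+50²) = √8900 ≈ 94.34, ∠ = arctan(50/80) ≈ 32.01°
|L| = 50 · 26231 / 4.2714e+05 ≈ 3.0705
Gain = 20 log₁₀(3.0705) ≈ 9.74 dB
∠L = 79.01° − 128.35° = -49.34°

9.7 dB, -49.3°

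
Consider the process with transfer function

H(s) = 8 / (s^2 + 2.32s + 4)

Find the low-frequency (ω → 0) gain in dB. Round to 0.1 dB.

H(0) = 8 / 4 = 2
20 log₁₀(2) ≈ 6.02 dB

6.0 dB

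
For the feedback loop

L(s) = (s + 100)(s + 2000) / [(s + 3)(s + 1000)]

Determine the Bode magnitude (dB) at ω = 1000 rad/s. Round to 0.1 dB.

4.0 dB

At s = jω = j1000:
zero (s+100): 100 + j1000 → |·| = √(100²+1000²) = √1010000 ≈ 1005, ∠ = arctan(1000/100) ≈ 84.29°
zero (s+2000): 2000 + j1000 → |·| = √(2000²+1000²) = √5000000 ≈ 2236.1, ∠ = arctan(1000/2000) ≈ 26.57°
pole (s+3): 3 + j1000 → |·| = √(3²+1000²) = √1000009 ≈ 1000, ∠ = arctan(1000/3) ≈ 89.83°
pole (s+1000): 1000 + j1000 → |·| = √(1000²+1000²) = √2000000 ≈ 1414.2, ∠ = arctan(1000/1000) ≈ 45.00°
|L| = 1 · 2.2473e+06 / 1.4142e+06 ≈ 1.5891
Gain = 20 log₁₀(1.5891) ≈ 4.02 dB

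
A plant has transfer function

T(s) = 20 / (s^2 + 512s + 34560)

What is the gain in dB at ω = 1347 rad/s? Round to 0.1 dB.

-99.6 dB

Substitute s = j1347:
Numerator: 20 = 20 + j0
Denominator: (j1347)^2 + 512(j1347) + 34560 = -1779849 + j689664
|N| = √(20² + 0²) ≈ 20, ∠N ≈ 0.00°
|D| = √(1779849² + 689664²) ≈ 1.9088e+06, ∠D ≈ 158.82°
|T| = 20 / 1.9088e+06 ≈ 1.0478e-05
Gain = 20 log₁₀(1.0478e-05) ≈ -99.59 dB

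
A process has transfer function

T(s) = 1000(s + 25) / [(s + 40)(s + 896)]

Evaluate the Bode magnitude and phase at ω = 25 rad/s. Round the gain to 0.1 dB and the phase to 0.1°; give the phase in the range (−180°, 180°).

At s = jω = j25:
zero (s+25): 25 + j25 → |·| = √(25²+25²) = √1250 ≈ 35.355, ∠ = arctan(25/25) ≈ 45.00°
pole (s+40): 40 + j25 → |·| = √(40²+25²) = √2225 ≈ 47.17, ∠ = arctan(25/40) ≈ 32.01°
pole (s+896): 896 + j25 → |·| = √(896²+25²) = √803441 ≈ 896.35, ∠ = arctan(25/896) ≈ 1.60°
|T| = 1000 · 35.355 / 42281 ≈ 0.83619
Gain = 20 log₁₀(0.83619) ≈ -1.55 dB
∠T = 45.00° − 33.61° = 11.39°

-1.6 dB, 11.4°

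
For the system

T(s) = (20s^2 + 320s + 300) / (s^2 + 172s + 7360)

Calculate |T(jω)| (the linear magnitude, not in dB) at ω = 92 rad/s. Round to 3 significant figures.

Substitute s = j92:
Numerator: 20(j92)^2 + 320(j92) + 300 = -168980 + j29440
Denominator: (j92)^2 + 172(j92) + 7360 = -1104 + j15824
|N| = √(168980² + 29440²) ≈ 1.7153e+05, ∠N ≈ 170.12°
|D| = √(1104² + 15824²) ≈ 15862, ∠D ≈ 93.99°
|T| = 1.7153e+05 / 15862 ≈ 10.814

10.8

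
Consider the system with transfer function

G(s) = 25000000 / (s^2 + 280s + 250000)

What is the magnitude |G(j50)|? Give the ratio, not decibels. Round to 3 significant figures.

At s = jω = j50:
quadratic: (j50)² + 280·j50 + 250000 = 247500 + j14000 → |·| ≈ 2.479e+05, ∠ ≈ 3.24°
|G| = 25000000 / 2.479e+05 ≈ 100.85

101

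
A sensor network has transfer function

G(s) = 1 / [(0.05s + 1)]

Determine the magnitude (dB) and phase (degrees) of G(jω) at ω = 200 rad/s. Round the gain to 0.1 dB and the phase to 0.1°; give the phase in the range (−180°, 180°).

At ω = 200 rad/s:
pole (1 + j200·0.05) = 1 + j10 → |·| ≈ 10.05, ∠ ≈ 84.29°
|G| = 1 · 1 / (10.05) ≈ 0.099502
Gain = 20 log₁₀(0.099502) ≈ -20.04 dB
∠G = (0°) − (84.29°) = -84.29°

-20.0 dB, -84.3°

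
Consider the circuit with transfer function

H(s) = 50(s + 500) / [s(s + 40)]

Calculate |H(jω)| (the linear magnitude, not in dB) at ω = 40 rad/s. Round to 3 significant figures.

11.1

At s = jω = j40:
zero (s+500): 500 + j40 → |·| = √(500²+40²) = √251600 ≈ 501.6, ∠ = arctan(40/500) ≈ 4.57°
pole (s+40): 40 + j40 → |·| = √(40²+40²) = √3200 ≈ 56.569, ∠ = arctan(40/40) ≈ 45.00°
pole at origin: |s| = 40, ∠ = 90.00° (in denominator)
|H| = 50 · 501.6 / 2262.8 ≈ 11.084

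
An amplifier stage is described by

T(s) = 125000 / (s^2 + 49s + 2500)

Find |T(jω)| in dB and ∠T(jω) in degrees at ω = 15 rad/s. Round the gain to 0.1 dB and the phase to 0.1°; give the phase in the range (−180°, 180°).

34.4 dB, -17.9°

At s = jω = j15:
quadratic: (j15)² + 49·j15 + 2500 = 2275 + j735 → |·| ≈ 2390.8, ∠ ≈ 17.90°
|T| = 125000 / 2390.8 ≈ 52.284
Gain = 20 log₁₀(52.284) ≈ 34.37 dB
∠T = 0.00° − 17.90° = -17.90°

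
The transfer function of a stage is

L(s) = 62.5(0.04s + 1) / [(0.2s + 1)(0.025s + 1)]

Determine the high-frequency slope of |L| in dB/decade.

-20 dB/decade

Each pole contributes −20 dB/decade at high frequency; each zero contributes +20 dB/decade.
Net: 1 zero(s) − 2 pole(s) → -20 dB/decade.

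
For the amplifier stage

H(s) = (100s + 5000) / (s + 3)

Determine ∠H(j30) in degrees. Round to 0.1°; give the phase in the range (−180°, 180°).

-53.3°

Substitute s = j30:
Numerator: 100(j30) + 5000 = 5000 + j3000
Denominator: (j30) + 3 = 3 + j30
|N| = √(5000² + 3000²) ≈ 5831, ∠N ≈ 30.96°
|D| = √(3² + 30²) ≈ 30.15, ∠D ≈ 84.29°
∠H = 30.96° − 84.29° = -53.33°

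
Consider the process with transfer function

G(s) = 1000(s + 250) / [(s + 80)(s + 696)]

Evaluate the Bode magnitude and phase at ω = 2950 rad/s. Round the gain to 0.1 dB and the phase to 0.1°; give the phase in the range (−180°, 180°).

At s = jω = j2950:
zero (s+250): 250 + j2950 → |·| = √(250²+2950²) = √8765000 ≈ 2960.6, ∠ = arctan(2950/250) ≈ 85.16°
pole (s+80): 80 + j2950 → |·| = √(80²+2950²) = √8708900 ≈ 2951.1, ∠ = arctan(2950/80) ≈ 88.45°
pole (s+696): 696 + j2950 → |·| = √(696²+2950²) = √9186916 ≈ 3031, ∠ = arctan(2950/696) ≈ 76.72°
|G| = 1000 · 2960.6 / 8.9448e+06 ≈ 0.33099
Gain = 20 log₁₀(0.33099) ≈ -9.60 dB
∠G = 85.16° − 165.17° = -80.01°

-9.6 dB, -80.0°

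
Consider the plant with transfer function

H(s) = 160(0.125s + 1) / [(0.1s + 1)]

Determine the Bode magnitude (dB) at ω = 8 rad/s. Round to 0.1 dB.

44.9 dB

At ω = 8 rad/s:
zero (1 + j8·0.125) = 1 + j1 → |·| ≈ 1.4142, ∠ ≈ 45.00°
pole (1 + j8·0.1) = 1 + j0.8 → |·| ≈ 1.2806, ∠ ≈ 38.66°
|H| = 160 · 1.4142 / (1.2806) ≈ 176.69
Gain = 20 log₁₀(176.69) ≈ 44.94 dB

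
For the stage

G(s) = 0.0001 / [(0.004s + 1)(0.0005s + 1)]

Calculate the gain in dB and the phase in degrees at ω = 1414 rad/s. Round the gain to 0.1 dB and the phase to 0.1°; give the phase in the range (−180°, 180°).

-96.9 dB, -115.2°

At ω = 1414 rad/s:
pole (1 + j1414·0.004) = 1 + j5.656 → |·| ≈ 5.7437, ∠ ≈ 79.97°
pole (1 + j1414·0.0005) = 1 + j0.707 → |·| ≈ 1.2247, ∠ ≈ 35.26°
|G| = 0.0001 · 1 / (5.7437 · 1.2247) ≈ 1.4216e-05
Gain = 20 log₁₀(1.4216e-05) ≈ -96.94 dB
∠G = (0°) − (79.97° + 35.26°) = -115.23°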